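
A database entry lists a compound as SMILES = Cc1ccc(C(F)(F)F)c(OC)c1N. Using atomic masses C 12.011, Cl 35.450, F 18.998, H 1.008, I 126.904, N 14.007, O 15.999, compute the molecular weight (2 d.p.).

205.18 g/mol

First, the molecular formula is C9H10F3NO (counting implicit H from valence).
  C: 9 × 12.011 = 108.099
  F: 3 × 18.998 = 56.994
  H: 10 × 1.008 = 10.080
  N: 1 × 14.007 = 14.007
  O: 1 × 15.999 = 15.999
Sum: 9×12.011 + 3×18.998 + 10×1.008 + 1×14.007 + 1×15.999 = 205.179 → 205.18 g/mol.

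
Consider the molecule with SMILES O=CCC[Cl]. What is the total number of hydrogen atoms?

5

Walk through each heavy atom and fill implicit hydrogens from standard valence (C 4, N 3, O 2, S 2, halogen 1):
  atom 1: O, bond orders sum to 2 (valence 2) → 0 H
  atom 2: C, bond orders sum to 3 (valence 4) → 1 H
  atom 3: C, bond orders sum to 2 (valence 4) → 2 H
  atom 4: C, bond orders sum to 2 (valence 4) → 2 H
  atom 5: Cl with explicit H count 0
Total hydrogens: 5.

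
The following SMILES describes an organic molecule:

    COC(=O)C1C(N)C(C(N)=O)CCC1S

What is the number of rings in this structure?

1

In SMILES, each pair of matching ring-closure digits denotes one ring-closing bond; the number of such bonds equals the number of independent rings.
Ring-closure bonds here: 1.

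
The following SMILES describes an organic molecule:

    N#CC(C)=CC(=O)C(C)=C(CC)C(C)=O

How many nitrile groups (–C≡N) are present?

1

The nitrile motif appears at heavy-atom position 2 in the SMILES.
Other groups present: 2 alkene, 2 ketone.
Nitrile count: 1.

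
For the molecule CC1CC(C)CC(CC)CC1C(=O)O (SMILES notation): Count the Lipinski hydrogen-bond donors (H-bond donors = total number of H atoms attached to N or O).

Donors: find every N or O and count the H atoms it carries.
  atom 13 (O): bond orders sum to 2 → 0 H
  atom 14 (O): bond orders sum to 1 → 1 H
Lipinski HBD = 1.

1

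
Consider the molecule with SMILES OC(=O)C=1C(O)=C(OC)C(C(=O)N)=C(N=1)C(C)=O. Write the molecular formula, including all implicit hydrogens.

C10H10N2O6

Walk through each heavy atom and fill implicit hydrogens from standard valence (C 4, N 3, O 2, S 2, halogen 1):
  atom 1: O, bond orders sum to 1 (valence 2) → 1 H
  atom 2: C, bond orders sum to 4 (valence 4) → 0 H
  atom 3: O, bond orders sum to 2 (valence 2) → 0 H
  atom 4: C, bond orders sum to 4 (valence 4) → 0 H
  atom 5: C, bond orders sum to 4 (valence 4) → 0 H
  atom 6: O, bond orders sum to 1 (valence 2) → 1 H
  atom 7: C, bond orders sum to 4 (valence 4) → 0 H
  atom 8: O, bond orders sum to 2 (valence 2) → 0 H
  atom 9: C, bond orders sum to 1 (valence 4) → 3 H
  atom 10: C, bond orders sum to 4 (valence 4) → 0 H
  atom 11: C, bond orders sum to 4 (valence 4) → 0 H
  atom 12: O, bond orders sum to 2 (valence 2) → 0 H
  atom 13: N, bond orders sum to 1 (valence 3) → 2 H
  atom 14: C, bond orders sum to 4 (valence 4) → 0 H
  atom 15: N, bond orders sum to 3 (valence 3) → 0 H
  atom 16: C, bond orders sum to 4 (valence 4) → 0 H
  atom 17: C, bond orders sum to 1 (valence 4) → 3 H
  atom 18: O, bond orders sum to 2 (valence 2) → 0 H
Totals → C:10, H:10, N:2, O:6.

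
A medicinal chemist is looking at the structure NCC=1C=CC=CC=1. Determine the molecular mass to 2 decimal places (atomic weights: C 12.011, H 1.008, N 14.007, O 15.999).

107.16 g/mol

First, the molecular formula is C7H9N (counting implicit H from valence).
  C: 7 × 12.011 = 84.077
  H: 9 × 1.008 = 9.072
  N: 1 × 14.007 = 14.007
Sum: 7×12.011 + 9×1.008 + 1×14.007 = 107.156 → 107.16 g/mol.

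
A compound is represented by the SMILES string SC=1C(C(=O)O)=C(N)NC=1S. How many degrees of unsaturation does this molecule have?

Degree of unsaturation = (number of rings) + (number of π bonds).
Ring closures in the SMILES: 1.
π bonds: 3 double bonds (each 1 DoU) → 3 DoU from unsaturation.
Total DoU = 1 + 3 = 4.

4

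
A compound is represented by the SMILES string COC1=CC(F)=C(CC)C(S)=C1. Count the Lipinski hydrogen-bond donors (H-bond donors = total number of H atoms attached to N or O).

Donors: find every N or O and count the H atoms it carries.
  atom 2 (O): bond orders sum to 2 → 0 H
Lipinski HBD = 0.

0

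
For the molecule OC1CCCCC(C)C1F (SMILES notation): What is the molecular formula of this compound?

Walk through each heavy atom and fill implicit hydrogens from standard valence (C 4, N 3, O 2, S 2, halogen 1):
  atom 1: O, bond orders sum to 1 (valence 2) → 1 H
  atom 2: C, bond orders sum to 3 (valence 4) → 1 H
  atom 3: C, bond orders sum to 2 (valence 4) → 2 H
  atom 4: C, bond orders sum to 2 (valence 4) → 2 H
  atom 5: C, bond orders sum to 2 (valence 4) → 2 H
  atom 6: C, bond orders sum to 2 (valence 4) → 2 H
  atom 7: C, bond orders sum to 3 (valence 4) → 1 H
  atom 8: C, bond orders sum to 1 (valence 4) → 3 H
  atom 9: C, bond orders sum to 3 (valence 4) → 1 H
  atom 10: F (halogen, monovalent) → 0 H
Totals → C:8, H:15, F:1, O:1.
In Hill order: C8H15FO.

C8H15FO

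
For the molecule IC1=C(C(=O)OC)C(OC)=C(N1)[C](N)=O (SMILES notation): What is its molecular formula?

C8H9IN2O4

Walk through each heavy atom and fill implicit hydrogens from standard valence (C 4, N 3, O 2, S 2, halogen 1):
  atom 1: I (halogen, monovalent) → 0 H
  atom 2: C, bond orders sum to 4 (valence 4) → 0 H
  atom 3: C, bond orders sum to 4 (valence 4) → 0 H
  atom 4: C, bond orders sum to 4 (valence 4) → 0 H
  atom 5: O, bond orders sum to 2 (valence 2) → 0 H
  atom 6: O, bond orders sum to 2 (valence 2) → 0 H
  atom 7: C, bond orders sum to 1 (valence 4) → 3 H
  atom 8: C, bond orders sum to 4 (valence 4) → 0 H
  atom 9: O, bond orders sum to 2 (valence 2) → 0 H
  atom 10: C, bond orders sum to 1 (valence 4) → 3 H
  atom 11: C, bond orders sum to 4 (valence 4) → 0 H
  atom 12: N, bond orders sum to 2 (valence 3) → 1 H
  atom 13: C with explicit H count 0
  atom 14: N, bond orders sum to 1 (valence 3) → 2 H
  atom 15: O, bond orders sum to 2 (valence 2) → 0 H
Totals → C:8, H:9, I:1, N:2, O:4.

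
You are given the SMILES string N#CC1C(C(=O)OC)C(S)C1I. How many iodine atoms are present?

1

Scan the SMILES for I atoms (remember two-letter symbols like Cl and Br are single atoms).
Iodine count: 1.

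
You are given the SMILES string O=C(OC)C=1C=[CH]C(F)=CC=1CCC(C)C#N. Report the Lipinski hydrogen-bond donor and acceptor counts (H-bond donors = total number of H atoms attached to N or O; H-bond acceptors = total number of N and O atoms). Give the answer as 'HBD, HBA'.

0, 3

Donors: find every N or O and count the H atoms it carries.
  atom 1 (O): bond orders sum to 2 → 0 H
  atom 3 (O): bond orders sum to 2 → 0 H
  atom 17 (N): bond orders sum to 3 → 0 H
Lipinski HBD = 0.
Acceptors: N atoms = 1, O atoms = 2 → HBA = 3.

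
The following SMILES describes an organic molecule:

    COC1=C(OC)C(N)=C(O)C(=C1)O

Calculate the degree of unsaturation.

Degree of unsaturation = (number of rings) + (number of π bonds).
Ring closures in the SMILES: 1.
π bonds: 3 double bonds (each 1 DoU) → 3 DoU from unsaturation.
Total DoU = 1 + 3 = 4.

4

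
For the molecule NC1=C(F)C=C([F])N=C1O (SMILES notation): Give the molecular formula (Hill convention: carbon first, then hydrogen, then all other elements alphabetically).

C5H4F2N2O

Walk through each heavy atom and fill implicit hydrogens from standard valence (C 4, N 3, O 2, S 2, halogen 1):
  atom 1: N, bond orders sum to 1 (valence 3) → 2 H
  atom 2: C, bond orders sum to 4 (valence 4) → 0 H
  atom 3: C, bond orders sum to 4 (valence 4) → 0 H
  atom 4: F (halogen, monovalent) → 0 H
  atom 5: C, bond orders sum to 3 (valence 4) → 1 H
  atom 6: C, bond orders sum to 4 (valence 4) → 0 H
  atom 7: F with explicit H count 0
  atom 8: N, bond orders sum to 3 (valence 3) → 0 H
  atom 9: C, bond orders sum to 4 (valence 4) → 0 H
  atom 10: O, bond orders sum to 1 (valence 2) → 1 H
Totals → C:5, H:4, F:2, N:2, O:1.
In Hill order: C5H4F2N2O.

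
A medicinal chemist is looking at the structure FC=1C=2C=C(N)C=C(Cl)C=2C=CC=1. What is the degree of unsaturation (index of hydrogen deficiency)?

7

Molecular formula: C10H7ClFN.
DoU = (2C + 2 + N − H − X) / 2, where X is the halogen count and O/S are ignored.
    = (2·10 + 2 + 1 − 7 − 2) / 2 = 14 / 2 = 7.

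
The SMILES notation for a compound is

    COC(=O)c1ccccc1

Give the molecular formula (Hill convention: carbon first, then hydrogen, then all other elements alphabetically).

Walk through each heavy atom and fill implicit hydrogens from standard valence (C 4, N 3, O 2, S 2, halogen 1); for lowercase aromatic atoms, an aromatic c carries 1 H when it has two neighbours and 0 H with three, and aromatic n carries 0 H:
  atom 1: C, bond orders sum to 1 (valence 4) → 3 H
  atom 2: O, bond orders sum to 2 (valence 2) → 0 H
  atom 3: C, bond orders sum to 4 (valence 4) → 0 H
  atom 4: O, bond orders sum to 2 (valence 2) → 0 H
  atom 5: aromatic c, 3 neighbours → 0 H
  atom 6: aromatic c, 2 neighbours → 1 H
  atom 7: aromatic c, 2 neighbours → 1 H
  atom 8: aromatic c, 2 neighbours → 1 H
  atom 9: aromatic c, 2 neighbours → 1 H
  atom 10: aromatic c, 2 neighbours → 1 H
Totals → C:8, H:8, O:2.

C8H8O2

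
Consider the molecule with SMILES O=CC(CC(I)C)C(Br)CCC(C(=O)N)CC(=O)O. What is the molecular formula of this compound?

C12H19BrINO4

Walk through each heavy atom and fill implicit hydrogens from standard valence (C 4, N 3, O 2, S 2, halogen 1):
  atom 1: O, bond orders sum to 2 (valence 2) → 0 H
  atom 2: C, bond orders sum to 3 (valence 4) → 1 H
  atom 3: C, bond orders sum to 3 (valence 4) → 1 H
  atom 4: C, bond orders sum to 2 (valence 4) → 2 H
  atom 5: C, bond orders sum to 3 (valence 4) → 1 H
  atom 6: I (halogen, monovalent) → 0 H
  atom 7: C, bond orders sum to 1 (valence 4) → 3 H
  atom 8: C, bond orders sum to 3 (valence 4) → 1 H
  atom 9: Br (halogen, monovalent) → 0 H
  atom 10: C, bond orders sum to 2 (valence 4) → 2 H
  atom 11: C, bond orders sum to 2 (valence 4) → 2 H
  atom 12: C, bond orders sum to 3 (valence 4) → 1 H
  atom 13: C, bond orders sum to 4 (valence 4) → 0 H
  atom 14: O, bond orders sum to 2 (valence 2) → 0 H
  atom 15: N, bond orders sum to 1 (valence 3) → 2 H
  atom 16: C, bond orders sum to 2 (valence 4) → 2 H
  atom 17: C, bond orders sum to 4 (valence 4) → 0 H
  atom 18: O, bond orders sum to 2 (valence 2) → 0 H
  atom 19: O, bond orders sum to 1 (valence 2) → 1 H
Totals → C:12, H:19, Br:1, I:1, N:1, O:4.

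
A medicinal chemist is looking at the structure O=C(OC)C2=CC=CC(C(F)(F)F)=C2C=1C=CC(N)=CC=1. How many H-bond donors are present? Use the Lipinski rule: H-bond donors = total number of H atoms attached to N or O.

Donors: find every N or O and count the H atoms it carries.
  atom 1 (O): bond orders sum to 2 → 0 H
  atom 3 (O): bond orders sum to 2 → 0 H
  atom 19 (N): bond orders sum to 1 → 2 H
Lipinski HBD = 2.

2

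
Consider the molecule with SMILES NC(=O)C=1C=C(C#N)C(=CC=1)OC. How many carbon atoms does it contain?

9

Count every carbon token in the SMILES (each C, including those in ring-closure positions and inside branches).
Carbon count: 9.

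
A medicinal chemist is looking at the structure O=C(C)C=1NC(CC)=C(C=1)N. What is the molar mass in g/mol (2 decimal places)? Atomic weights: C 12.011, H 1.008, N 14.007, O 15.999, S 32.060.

First, the molecular formula is C8H12N2O (counting implicit H from valence).
  C: 8 × 12.011 = 96.088
  H: 12 × 1.008 = 12.096
  N: 2 × 14.007 = 28.014
  O: 1 × 15.999 = 15.999
Sum: 8×12.011 + 12×1.008 + 2×14.007 + 1×15.999 = 152.197 → 152.20 g/mol.

152.20 g/mol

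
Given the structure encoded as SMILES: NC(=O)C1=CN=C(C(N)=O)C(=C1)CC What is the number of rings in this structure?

1

In SMILES, each pair of matching ring-closure digits denotes one ring-closing bond; the number of such bonds equals the number of independent rings.
Ring-closure bonds here: 1.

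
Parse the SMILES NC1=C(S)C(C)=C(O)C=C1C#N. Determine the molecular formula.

C8H8N2OS

Walk through each heavy atom and fill implicit hydrogens from standard valence (C 4, N 3, O 2, S 2, halogen 1):
  atom 1: N, bond orders sum to 1 (valence 3) → 2 H
  atom 2: C, bond orders sum to 4 (valence 4) → 0 H
  atom 3: C, bond orders sum to 4 (valence 4) → 0 H
  atom 4: S, bond orders sum to 1 (valence 2) → 1 H
  atom 5: C, bond orders sum to 4 (valence 4) → 0 H
  atom 6: C, bond orders sum to 1 (valence 4) → 3 H
  atom 7: C, bond orders sum to 4 (valence 4) → 0 H
  atom 8: O, bond orders sum to 1 (valence 2) → 1 H
  atom 9: C, bond orders sum to 3 (valence 4) → 1 H
  atom 10: C, bond orders sum to 4 (valence 4) → 0 H
  atom 11: C, bond orders sum to 4 (valence 4) → 0 H
  atom 12: N, bond orders sum to 3 (valence 3) → 0 H
Totals → C:8, H:8, N:2, O:1, S:1.
In Hill order: C8H8N2OS.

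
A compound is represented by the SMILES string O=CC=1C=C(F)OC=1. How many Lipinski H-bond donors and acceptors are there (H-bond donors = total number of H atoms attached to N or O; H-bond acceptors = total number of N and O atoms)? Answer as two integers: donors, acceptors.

0, 2

Donors: find every N or O and count the H atoms it carries.
  atom 1 (O): bond orders sum to 2 → 0 H
  atom 7 (O): bond orders sum to 2 → 0 H
Lipinski HBD = 0.
Acceptors: N atoms = 0, O atoms = 2 → HBA = 2.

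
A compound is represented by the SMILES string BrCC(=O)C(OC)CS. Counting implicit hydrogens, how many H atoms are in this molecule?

Walk through each heavy atom and fill implicit hydrogens from standard valence (C 4, N 3, O 2, S 2, halogen 1):
  atom 1: Br (halogen, monovalent) → 0 H
  atom 2: C, bond orders sum to 2 (valence 4) → 2 H
  atom 3: C, bond orders sum to 4 (valence 4) → 0 H
  atom 4: O, bond orders sum to 2 (valence 2) → 0 H
  atom 5: C, bond orders sum to 3 (valence 4) → 1 H
  atom 6: O, bond orders sum to 2 (valence 2) → 0 H
  atom 7: C, bond orders sum to 1 (valence 4) → 3 H
  atom 8: C, bond orders sum to 2 (valence 4) → 2 H
  atom 9: S, bond orders sum to 1 (valence 2) → 1 H
Total hydrogens: 9.

9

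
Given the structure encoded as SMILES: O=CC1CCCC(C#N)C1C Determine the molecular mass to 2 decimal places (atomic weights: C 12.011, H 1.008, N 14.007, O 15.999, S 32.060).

151.21 g/mol

First, the molecular formula is C9H13NO (counting implicit H from valence).
  C: 9 × 12.011 = 108.099
  H: 13 × 1.008 = 13.104
  N: 1 × 14.007 = 14.007
  O: 1 × 15.999 = 15.999
Sum: 9×12.011 + 13×1.008 + 1×14.007 + 1×15.999 = 151.209 → 151.21 g/mol.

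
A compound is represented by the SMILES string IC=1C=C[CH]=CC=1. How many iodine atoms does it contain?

1

Scan the SMILES for I atoms (remember two-letter symbols like Cl and Br are single atoms).
Iodine count: 1.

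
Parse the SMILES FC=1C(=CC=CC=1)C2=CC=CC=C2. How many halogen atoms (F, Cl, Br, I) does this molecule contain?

Halogen atoms appear at heavy-atom position 1 (1×F).
Halogen count: 1.

1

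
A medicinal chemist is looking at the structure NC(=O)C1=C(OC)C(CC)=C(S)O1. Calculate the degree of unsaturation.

4

Degree of unsaturation = (number of rings) + (number of π bonds).
Ring closures in the SMILES: 1.
π bonds: 3 double bonds (each 1 DoU) → 3 DoU from unsaturation.
Total DoU = 1 + 3 = 4.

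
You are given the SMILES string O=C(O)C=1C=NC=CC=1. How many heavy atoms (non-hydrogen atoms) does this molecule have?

Every atom symbol written in the SMILES (organic subset) is one heavy atom; implicit H are not written.
Heavy atoms by element → C:6, N:1, O:2.
Total: 9.

9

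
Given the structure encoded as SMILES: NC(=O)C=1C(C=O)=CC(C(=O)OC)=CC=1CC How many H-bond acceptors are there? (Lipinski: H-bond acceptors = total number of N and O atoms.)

N atoms: 1; O atoms: 4.
Lipinski HBA = 1 + 4 = 5.

5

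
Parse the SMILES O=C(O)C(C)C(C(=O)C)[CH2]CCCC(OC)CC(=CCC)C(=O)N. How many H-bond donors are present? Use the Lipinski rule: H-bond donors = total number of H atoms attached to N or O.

3

Donors: find every N or O and count the H atoms it carries.
  atom 1 (O): bond orders sum to 2 → 0 H
  atom 3 (O): bond orders sum to 1 → 1 H
  atom 8 (O): bond orders sum to 2 → 0 H
  atom 15 (O): bond orders sum to 2 → 0 H
  atom 23 (O): bond orders sum to 2 → 0 H
  atom 24 (N): bond orders sum to 1 → 2 H
Lipinski HBD = 3.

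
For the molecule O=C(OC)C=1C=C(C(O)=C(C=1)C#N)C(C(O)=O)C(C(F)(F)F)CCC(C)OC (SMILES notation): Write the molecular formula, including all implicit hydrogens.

C18H20F3NO6

Walk through each heavy atom and fill implicit hydrogens from standard valence (C 4, N 3, O 2, S 2, halogen 1):
  atom 1: O, bond orders sum to 2 (valence 2) → 0 H
  atom 2: C, bond orders sum to 4 (valence 4) → 0 H
  atom 3: O, bond orders sum to 2 (valence 2) → 0 H
  atom 4: C, bond orders sum to 1 (valence 4) → 3 H
  atom 5: C, bond orders sum to 4 (valence 4) → 0 H
  atom 6: C, bond orders sum to 3 (valence 4) → 1 H
  atom 7: C, bond orders sum to 4 (valence 4) → 0 H
  atom 8: C, bond orders sum to 4 (valence 4) → 0 H
  atom 9: O, bond orders sum to 1 (valence 2) → 1 H
  atom 10: C, bond orders sum to 4 (valence 4) → 0 H
  atom 11: C, bond orders sum to 3 (valence 4) → 1 H
  atom 12: C, bond orders sum to 4 (valence 4) → 0 H
  atom 13: N, bond orders sum to 3 (valence 3) → 0 H
  atom 14: C, bond orders sum to 3 (valence 4) → 1 H
  atom 15: C, bond orders sum to 4 (valence 4) → 0 H
  atom 16: O, bond orders sum to 1 (valence 2) → 1 H
  atom 17: O, bond orders sum to 2 (valence 2) → 0 H
  atom 18: C, bond orders sum to 3 (valence 4) → 1 H
  atom 19: C, bond orders sum to 4 (valence 4) → 0 H
  atom 20: F (halogen, monovalent) → 0 H
  atom 21: F (halogen, monovalent) → 0 H
  atom 22: F (halogen, monovalent) → 0 H
  atom 23: C, bond orders sum to 2 (valence 4) → 2 H
  atom 24: C, bond orders sum to 2 (valence 4) → 2 H
  atom 25: C, bond orders sum to 3 (valence 4) → 1 H
  atom 26: C, bond orders sum to 1 (valence 4) → 3 H
  atom 27: O, bond orders sum to 2 (valence 2) → 0 H
  atom 28: C, bond orders sum to 1 (valence 4) → 3 H
Totals → C:18, H:20, F:3, N:1, O:6.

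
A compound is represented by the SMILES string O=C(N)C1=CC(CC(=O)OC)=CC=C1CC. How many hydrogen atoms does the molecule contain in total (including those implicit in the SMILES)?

Walk through each heavy atom and fill implicit hydrogens from standard valence (C 4, N 3, O 2, S 2, halogen 1):
  atom 1: O, bond orders sum to 2 (valence 2) → 0 H
  atom 2: C, bond orders sum to 4 (valence 4) → 0 H
  atom 3: N, bond orders sum to 1 (valence 3) → 2 H
  atom 4: C, bond orders sum to 4 (valence 4) → 0 H
  atom 5: C, bond orders sum to 3 (valence 4) → 1 H
  atom 6: C, bond orders sum to 4 (valence 4) → 0 H
  atom 7: C, bond orders sum to 2 (valence 4) → 2 H
  atom 8: C, bond orders sum to 4 (valence 4) → 0 H
  atom 9: O, bond orders sum to 2 (valence 2) → 0 H
  atom 10: O, bond orders sum to 2 (valence 2) → 0 H
  atom 11: C, bond orders sum to 1 (valence 4) → 3 H
  atom 12: C, bond orders sum to 3 (valence 4) → 1 H
  atom 13: C, bond orders sum to 3 (valence 4) → 1 H
  atom 14: C, bond orders sum to 4 (valence 4) → 0 H
  atom 15: C, bond orders sum to 2 (valence 4) → 2 H
  atom 16: C, bond orders sum to 1 (valence 4) → 3 H
Total hydrogens: 15.

15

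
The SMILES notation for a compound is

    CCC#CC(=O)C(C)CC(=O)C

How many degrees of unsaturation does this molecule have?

4

Degree of unsaturation = (number of rings) + (number of π bonds).
Ring closures in the SMILES: 0.
π bonds: 2 double bonds (each 1 DoU), 1 triple bond (each 2 DoU) → 4 DoU from unsaturation.
Total DoU = 0 + 4 = 4.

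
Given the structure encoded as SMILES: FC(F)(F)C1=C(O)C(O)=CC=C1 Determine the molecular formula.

C7H5F3O2

Walk through each heavy atom and fill implicit hydrogens from standard valence (C 4, N 3, O 2, S 2, halogen 1):
  atom 1: F (halogen, monovalent) → 0 H
  atom 2: C, bond orders sum to 4 (valence 4) → 0 H
  atom 3: F (halogen, monovalent) → 0 H
  atom 4: F (halogen, monovalent) → 0 H
  atom 5: C, bond orders sum to 4 (valence 4) → 0 H
  atom 6: C, bond orders sum to 4 (valence 4) → 0 H
  atom 7: O, bond orders sum to 1 (valence 2) → 1 H
  atom 8: C, bond orders sum to 4 (valence 4) → 0 H
  atom 9: O, bond orders sum to 1 (valence 2) → 1 H
  atom 10: C, bond orders sum to 3 (valence 4) → 1 H
  atom 11: C, bond orders sum to 3 (valence 4) → 1 H
  atom 12: C, bond orders sum to 3 (valence 4) → 1 H
Totals → C:7, H:5, F:3, O:2.
In Hill order: C7H5F3O2.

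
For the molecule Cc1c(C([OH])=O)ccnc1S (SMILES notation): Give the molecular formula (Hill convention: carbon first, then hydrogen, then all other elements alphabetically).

Walk through each heavy atom and fill implicit hydrogens from standard valence (C 4, N 3, O 2, S 2, halogen 1); for lowercase aromatic atoms, an aromatic c carries 1 H when it has two neighbours and 0 H with three, and aromatic n carries 0 H:
  atom 1: C, bond orders sum to 1 (valence 4) → 3 H
  atom 2: aromatic c, 3 neighbours → 0 H
  atom 3: aromatic c, 3 neighbours → 0 H
  atom 4: C, bond orders sum to 4 (valence 4) → 0 H
  atom 5: O with explicit H count 1
  atom 6: O, bond orders sum to 2 (valence 2) → 0 H
  atom 7: aromatic c, 2 neighbours → 1 H
  atom 8: aromatic c, 2 neighbours → 1 H
  atom 9: aromatic n, 2 neighbours → 0 H
  atom 10: aromatic c, 3 neighbours → 0 H
  atom 11: S, bond orders sum to 1 (valence 2) → 1 H
Totals → C:7, H:7, N:1, O:2, S:1.

C7H7NO2S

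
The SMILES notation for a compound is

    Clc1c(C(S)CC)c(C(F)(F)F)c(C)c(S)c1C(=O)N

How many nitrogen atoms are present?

Scan the SMILES for N atoms (remember two-letter symbols like Cl and Br are single atoms).
Nitrogen count: 1.

1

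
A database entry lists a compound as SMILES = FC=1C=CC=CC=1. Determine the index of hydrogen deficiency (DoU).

Molecular formula: C6H5F.
DoU = (2C + 2 + N − H − X) / 2, where X is the halogen count and O/S are ignored.
    = (2·6 + 2 + 0 − 5 − 1) / 2 = 8 / 2 = 4.

4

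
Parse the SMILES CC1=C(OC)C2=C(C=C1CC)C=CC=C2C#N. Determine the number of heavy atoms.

17

Every atom symbol written in the SMILES (organic subset) is one heavy atom; implicit H are not written.
Heavy atoms by element → C:15, N:1, O:1.
Total: 17.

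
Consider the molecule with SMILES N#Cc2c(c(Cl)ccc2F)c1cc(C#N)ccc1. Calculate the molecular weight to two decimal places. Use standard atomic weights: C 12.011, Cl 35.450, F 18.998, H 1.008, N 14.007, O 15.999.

256.66 g/mol

First, the molecular formula is C14H6ClFN2 (counting implicit H from valence).
  C: 14 × 12.011 = 168.154
  Cl: 1 × 35.450 = 35.450
  F: 1 × 18.998 = 18.998
  H: 6 × 1.008 = 6.048
  N: 2 × 14.007 = 28.014
Sum: 14×12.011 + 1×35.450 + 1×18.998 + 6×1.008 + 2×14.007 = 256.664 → 256.66 g/mol.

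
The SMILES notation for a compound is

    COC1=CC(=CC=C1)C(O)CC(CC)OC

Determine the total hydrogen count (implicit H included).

20

Walk through each heavy atom and fill implicit hydrogens from standard valence (C 4, N 3, O 2, S 2, halogen 1):
  atom 1: C, bond orders sum to 1 (valence 4) → 3 H
  atom 2: O, bond orders sum to 2 (valence 2) → 0 H
  atom 3: C, bond orders sum to 4 (valence 4) → 0 H
  atom 4: C, bond orders sum to 3 (valence 4) → 1 H
  atom 5: C, bond orders sum to 4 (valence 4) → 0 H
  atom 6: C, bond orders sum to 3 (valence 4) → 1 H
  atom 7: C, bond orders sum to 3 (valence 4) → 1 H
  atom 8: C, bond orders sum to 3 (valence 4) → 1 H
  atom 9: C, bond orders sum to 3 (valence 4) → 1 H
  atom 10: O, bond orders sum to 1 (valence 2) → 1 H
  atom 11: C, bond orders sum to 2 (valence 4) → 2 H
  atom 12: C, bond orders sum to 3 (valence 4) → 1 H
  atom 13: C, bond orders sum to 2 (valence 4) → 2 H
  atom 14: C, bond orders sum to 1 (valence 4) → 3 H
  atom 15: O, bond orders sum to 2 (valence 2) → 0 H
  atom 16: C, bond orders sum to 1 (valence 4) → 3 H
Total hydrogens: 20.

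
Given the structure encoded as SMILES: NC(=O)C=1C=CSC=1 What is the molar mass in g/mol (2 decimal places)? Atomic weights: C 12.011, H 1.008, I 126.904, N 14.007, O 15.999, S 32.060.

First, the molecular formula is C5H5NOS (counting implicit H from valence).
  C: 5 × 12.011 = 60.055
  H: 5 × 1.008 = 5.040
  N: 1 × 14.007 = 14.007
  O: 1 × 15.999 = 15.999
  S: 1 × 32.060 = 32.060
Sum: 5×12.011 + 5×1.008 + 1×14.007 + 1×15.999 + 1×32.060 = 127.161 → 127.16 g/mol.

127.16 g/mol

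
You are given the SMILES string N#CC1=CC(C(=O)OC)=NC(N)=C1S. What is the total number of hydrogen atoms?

Walk through each heavy atom and fill implicit hydrogens from standard valence (C 4, N 3, O 2, S 2, halogen 1):
  atom 1: N, bond orders sum to 3 (valence 3) → 0 H
  atom 2: C, bond orders sum to 4 (valence 4) → 0 H
  atom 3: C, bond orders sum to 4 (valence 4) → 0 H
  atom 4: C, bond orders sum to 3 (valence 4) → 1 H
  atom 5: C, bond orders sum to 4 (valence 4) → 0 H
  atom 6: C, bond orders sum to 4 (valence 4) → 0 H
  atom 7: O, bond orders sum to 2 (valence 2) → 0 H
  atom 8: O, bond orders sum to 2 (valence 2) → 0 H
  atom 9: C, bond orders sum to 1 (valence 4) → 3 H
  atom 10: N, bond orders sum to 3 (valence 3) → 0 H
  atom 11: C, bond orders sum to 4 (valence 4) → 0 H
  atom 12: N, bond orders sum to 1 (valence 3) → 2 H
  atom 13: C, bond orders sum to 4 (valence 4) → 0 H
  atom 14: S, bond orders sum to 1 (valence 2) → 1 H
Total hydrogens: 7.

7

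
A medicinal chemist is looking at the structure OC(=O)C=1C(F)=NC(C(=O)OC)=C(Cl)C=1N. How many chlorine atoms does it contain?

1

Scan the SMILES for Cl atoms (remember two-letter symbols like Cl and Br are single atoms).
Chlorine count: 1.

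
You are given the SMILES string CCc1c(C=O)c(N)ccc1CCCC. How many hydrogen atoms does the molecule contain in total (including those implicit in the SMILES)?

Walk through each heavy atom and fill implicit hydrogens from standard valence (C 4, N 3, O 2, S 2, halogen 1); for lowercase aromatic atoms, an aromatic c carries 1 H when it has two neighbours and 0 H with three, and aromatic n carries 0 H:
  atom 1: C, bond orders sum to 1 (valence 4) → 3 H
  atom 2: C, bond orders sum to 2 (valence 4) → 2 H
  atom 3: aromatic c, 3 neighbours → 0 H
  atom 4: aromatic c, 3 neighbours → 0 H
  atom 5: C, bond orders sum to 3 (valence 4) → 1 H
  atom 6: O, bond orders sum to 2 (valence 2) → 0 H
  atom 7: aromatic c, 3 neighbours → 0 H
  atom 8: N, bond orders sum to 1 (valence 3) → 2 H
  atom 9: aromatic c, 2 neighbours → 1 H
  atom 10: aromatic c, 2 neighbours → 1 H
  atom 11: aromatic c, 3 neighbours → 0 H
  atom 12: C, bond orders sum to 2 (valence 4) → 2 H
  atom 13: C, bond orders sum to 2 (valence 4) → 2 H
  atom 14: C, bond orders sum to 2 (valence 4) → 2 H
  atom 15: C, bond orders sum to 1 (valence 4) → 3 H
Total hydrogens: 19.

19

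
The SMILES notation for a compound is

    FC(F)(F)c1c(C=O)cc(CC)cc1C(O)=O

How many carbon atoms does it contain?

11

Count every carbon token in the SMILES (each C, including those in ring-closure positions and inside branches).
Carbon count: 11.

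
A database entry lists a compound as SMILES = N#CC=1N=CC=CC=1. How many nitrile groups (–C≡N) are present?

The nitrile motif appears at heavy-atom position 2 in the SMILES.
Nitrile count: 1.

1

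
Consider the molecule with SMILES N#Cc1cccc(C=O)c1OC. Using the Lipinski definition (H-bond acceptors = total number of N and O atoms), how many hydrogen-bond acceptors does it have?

N atoms: 1; O atoms: 2.
Lipinski HBA = 1 + 2 = 3.

3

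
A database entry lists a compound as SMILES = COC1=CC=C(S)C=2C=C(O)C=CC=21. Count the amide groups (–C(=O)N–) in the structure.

0

Scan the SMILES for the amide motif — none present.
Groups that are present: 1 ether, 1 hydroxyl, 1 thiol.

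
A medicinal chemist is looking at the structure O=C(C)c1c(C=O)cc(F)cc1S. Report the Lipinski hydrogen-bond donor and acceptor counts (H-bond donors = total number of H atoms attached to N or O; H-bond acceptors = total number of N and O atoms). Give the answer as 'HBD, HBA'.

Donors: find every N or O and count the H atoms it carries.
  atom 1 (O): bond orders sum to 2 → 0 H
  atom 7 (O): bond orders sum to 2 → 0 H
Lipinski HBD = 0.
Acceptors: N atoms = 0, O atoms = 2 → HBA = 2.

0, 2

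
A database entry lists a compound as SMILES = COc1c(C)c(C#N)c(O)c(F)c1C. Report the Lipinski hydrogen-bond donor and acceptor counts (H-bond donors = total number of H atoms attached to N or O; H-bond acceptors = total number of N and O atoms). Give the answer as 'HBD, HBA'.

Donors: find every N or O and count the H atoms it carries.
  atom 2 (O): bond orders sum to 2 → 0 H
  atom 8 (N): bond orders sum to 3 → 0 H
  atom 10 (O): bond orders sum to 1 → 1 H
Lipinski HBD = 1.
Acceptors: N atoms = 1, O atoms = 2 → HBA = 3.

1, 3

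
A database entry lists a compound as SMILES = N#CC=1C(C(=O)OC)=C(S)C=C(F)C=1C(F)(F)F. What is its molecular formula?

Walk through each heavy atom and fill implicit hydrogens from standard valence (C 4, N 3, O 2, S 2, halogen 1):
  atom 1: N, bond orders sum to 3 (valence 3) → 0 H
  atom 2: C, bond orders sum to 4 (valence 4) → 0 H
  atom 3: C, bond orders sum to 4 (valence 4) → 0 H
  atom 4: C, bond orders sum to 4 (valence 4) → 0 H
  atom 5: C, bond orders sum to 4 (valence 4) → 0 H
  atom 6: O, bond orders sum to 2 (valence 2) → 0 H
  atom 7: O, bond orders sum to 2 (valence 2) → 0 H
  atom 8: C, bond orders sum to 1 (valence 4) → 3 H
  atom 9: C, bond orders sum to 4 (valence 4) → 0 H
  atom 10: S, bond orders sum to 1 (valence 2) → 1 H
  atom 11: C, bond orders sum to 3 (valence 4) → 1 H
  atom 12: C, bond orders sum to 4 (valence 4) → 0 H
  atom 13: F (halogen, monovalent) → 0 H
  atom 14: C, bond orders sum to 4 (valence 4) → 0 H
  atom 15: C, bond orders sum to 4 (valence 4) → 0 H
  atom 16: F (halogen, monovalent) → 0 H
  atom 17: F (halogen, monovalent) → 0 H
  atom 18: F (halogen, monovalent) → 0 H
Totals → C:10, H:5, F:4, N:1, O:2, S:1.

C10H5F4NO2S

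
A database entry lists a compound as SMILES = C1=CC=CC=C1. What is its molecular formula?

Walk through each heavy atom and fill implicit hydrogens from standard valence (C 4, N 3, O 2, S 2, halogen 1):
  atom 1: C, bond orders sum to 3 (valence 4) → 1 H
  atom 2: C, bond orders sum to 3 (valence 4) → 1 H
  atom 3: C, bond orders sum to 3 (valence 4) → 1 H
  atom 4: C, bond orders sum to 3 (valence 4) → 1 H
  atom 5: C, bond orders sum to 3 (valence 4) → 1 H
  atom 6: C, bond orders sum to 3 (valence 4) → 1 H
Totals → C:6, H:6.
In Hill order: C6H6.

C6H6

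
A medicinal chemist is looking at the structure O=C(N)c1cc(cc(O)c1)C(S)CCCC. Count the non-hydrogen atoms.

16

Every atom symbol written in the SMILES (organic subset) is one heavy atom; implicit H are not written.
Heavy atoms by element → C:12, N:1, O:2, S:1.
Total: 16.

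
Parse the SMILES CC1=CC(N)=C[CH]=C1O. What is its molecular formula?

Walk through each heavy atom and fill implicit hydrogens from standard valence (C 4, N 3, O 2, S 2, halogen 1):
  atom 1: C, bond orders sum to 1 (valence 4) → 3 H
  atom 2: C, bond orders sum to 4 (valence 4) → 0 H
  atom 3: C, bond orders sum to 3 (valence 4) → 1 H
  atom 4: C, bond orders sum to 4 (valence 4) → 0 H
  atom 5: N, bond orders sum to 1 (valence 3) → 2 H
  atom 6: C, bond orders sum to 3 (valence 4) → 1 H
  atom 7: C with explicit H count 1
  atom 8: C, bond orders sum to 4 (valence 4) → 0 H
  atom 9: O, bond orders sum to 1 (valence 2) → 1 H
Totals → C:7, H:9, N:1, O:1.

C7H9NO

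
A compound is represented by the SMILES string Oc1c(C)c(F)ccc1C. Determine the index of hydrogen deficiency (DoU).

Molecular formula: C8H9FO.
DoU = (2C + 2 + N − H − X) / 2, where X is the halogen count and O/S are ignored.
    = (2·8 + 2 + 0 − 9 − 1) / 2 = 8 / 2 = 4.

4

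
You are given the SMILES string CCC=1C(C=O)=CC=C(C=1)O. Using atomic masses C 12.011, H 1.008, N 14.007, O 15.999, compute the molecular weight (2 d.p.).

150.18 g/mol

First, the molecular formula is C9H10O2 (counting implicit H from valence).
  C: 9 × 12.011 = 108.099
  H: 10 × 1.008 = 10.080
  O: 2 × 15.999 = 31.998
Sum: 9×12.011 + 10×1.008 + 2×15.999 = 150.177 → 150.18 g/mol.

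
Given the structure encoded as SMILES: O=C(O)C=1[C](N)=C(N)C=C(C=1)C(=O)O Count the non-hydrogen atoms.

14

Every atom symbol written in the SMILES (organic subset) is one heavy atom; implicit H are not written.
Heavy atoms by element → C:8, N:2, O:4.
Total: 14.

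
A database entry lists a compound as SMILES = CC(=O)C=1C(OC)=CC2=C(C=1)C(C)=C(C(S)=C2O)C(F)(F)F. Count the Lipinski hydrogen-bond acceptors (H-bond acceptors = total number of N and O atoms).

3

N atoms: 0; O atoms: 3.
Lipinski HBA = 0 + 3 = 3.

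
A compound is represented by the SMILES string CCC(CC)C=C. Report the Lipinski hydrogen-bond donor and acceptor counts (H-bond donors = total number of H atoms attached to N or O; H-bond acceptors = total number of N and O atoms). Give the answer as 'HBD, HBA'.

0, 0

Donors: find every N or O and count the H atoms it carries.
  (no N or O atoms present)
Lipinski HBD = 0.
Acceptors: N atoms = 0, O atoms = 0 → HBA = 0.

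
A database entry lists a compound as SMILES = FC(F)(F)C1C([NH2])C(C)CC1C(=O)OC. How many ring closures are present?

In SMILES, each pair of matching ring-closure digits denotes one ring-closing bond; the number of such bonds equals the number of independent rings.
Ring-closure bonds here: 1.

1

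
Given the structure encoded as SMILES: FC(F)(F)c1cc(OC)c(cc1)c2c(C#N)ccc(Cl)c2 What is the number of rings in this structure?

2

In SMILES, each pair of matching ring-closure digits denotes one ring-closing bond; the number of such bonds equals the number of independent rings.
Ring-closure bonds here: 2.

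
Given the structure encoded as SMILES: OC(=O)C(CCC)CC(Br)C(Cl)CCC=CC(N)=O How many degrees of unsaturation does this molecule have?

3

Molecular formula: C13H21BrClNO3.
DoU = (2C + 2 + N − H − X) / 2, where X is the halogen count and O/S are ignored.
    = (2·13 + 2 + 1 − 21 − 2) / 2 = 6 / 2 = 3.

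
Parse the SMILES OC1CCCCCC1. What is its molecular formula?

Walk through each heavy atom and fill implicit hydrogens from standard valence (C 4, N 3, O 2, S 2, halogen 1):
  atom 1: O, bond orders sum to 1 (valence 2) → 1 H
  atom 2: C, bond orders sum to 3 (valence 4) → 1 H
  atom 3: C, bond orders sum to 2 (valence 4) → 2 H
  atom 4: C, bond orders sum to 2 (valence 4) → 2 H
  atom 5: C, bond orders sum to 2 (valence 4) → 2 H
  atom 6: C, bond orders sum to 2 (valence 4) → 2 H
  atom 7: C, bond orders sum to 2 (valence 4) → 2 H
  atom 8: C, bond orders sum to 2 (valence 4) → 2 H
Totals → C:7, H:14, O:1.

C7H14O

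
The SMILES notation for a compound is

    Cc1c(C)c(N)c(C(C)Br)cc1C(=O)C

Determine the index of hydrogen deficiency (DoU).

5

Molecular formula: C12H16BrNO.
DoU = (2C + 2 + N − H − X) / 2, where X is the halogen count and O/S are ignored.
    = (2·12 + 2 + 1 − 16 − 1) / 2 = 10 / 2 = 5.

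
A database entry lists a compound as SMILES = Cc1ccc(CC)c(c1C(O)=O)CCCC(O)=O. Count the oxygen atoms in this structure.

Scan the SMILES for O atoms (remember two-letter symbols like Cl and Br are single atoms).
Oxygen count: 4.

4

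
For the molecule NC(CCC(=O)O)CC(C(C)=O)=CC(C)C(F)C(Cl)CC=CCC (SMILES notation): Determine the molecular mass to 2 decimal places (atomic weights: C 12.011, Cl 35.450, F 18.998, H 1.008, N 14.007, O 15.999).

First, the molecular formula is C18H29ClFNO3 (counting implicit H from valence).
  C: 18 × 12.011 = 216.198
  Cl: 1 × 35.450 = 35.450
  F: 1 × 18.998 = 18.998
  H: 29 × 1.008 = 29.232
  N: 1 × 14.007 = 14.007
  O: 3 × 15.999 = 47.997
Sum: 18×12.011 + 1×35.450 + 1×18.998 + 29×1.008 + 1×14.007 + 3×15.999 = 361.882 → 361.88 g/mol.

361.88 g/mol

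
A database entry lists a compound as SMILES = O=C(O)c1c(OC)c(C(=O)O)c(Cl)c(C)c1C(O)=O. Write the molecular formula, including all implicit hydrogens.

C11H9ClO7

Walk through each heavy atom and fill implicit hydrogens from standard valence (C 4, N 3, O 2, S 2, halogen 1); for lowercase aromatic atoms, an aromatic c carries 1 H when it has two neighbours and 0 H with three, and aromatic n carries 0 H:
  atom 1: O, bond orders sum to 2 (valence 2) → 0 H
  atom 2: C, bond orders sum to 4 (valence 4) → 0 H
  atom 3: O, bond orders sum to 1 (valence 2) → 1 H
  atom 4: aromatic c, 3 neighbours → 0 H
  atom 5: aromatic c, 3 neighbours → 0 H
  atom 6: O, bond orders sum to 2 (valence 2) → 0 H
  atom 7: C, bond orders sum to 1 (valence 4) → 3 H
  atom 8: aromatic c, 3 neighbours → 0 H
  atom 9: C, bond orders sum to 4 (valence 4) → 0 H
  atom 10: O, bond orders sum to 2 (valence 2) → 0 H
  atom 11: O, bond orders sum to 1 (valence 2) → 1 H
  atom 12: aromatic c, 3 neighbours → 0 H
  atom 13: Cl (halogen, monovalent) → 0 H
  atom 14: aromatic c, 3 neighbours → 0 H
  atom 15: C, bond orders sum to 1 (valence 4) → 3 H
  atom 16: aromatic c, 3 neighbours → 0 H
  atom 17: C, bond orders sum to 4 (valence 4) → 0 H
  atom 18: O, bond orders sum to 1 (valence 2) → 1 H
  atom 19: O, bond orders sum to 2 (valence 2) → 0 H
Totals → C:11, H:9, Cl:1, O:7.
In Hill order: C11H9ClO7.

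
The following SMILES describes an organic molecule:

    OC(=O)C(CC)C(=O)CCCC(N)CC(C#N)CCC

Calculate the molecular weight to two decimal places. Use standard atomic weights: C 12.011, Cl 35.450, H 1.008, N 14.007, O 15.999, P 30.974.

282.38 g/mol

First, the molecular formula is C15H26N2O3 (counting implicit H from valence).
  C: 15 × 12.011 = 180.165
  H: 26 × 1.008 = 26.208
  N: 2 × 14.007 = 28.014
  O: 3 × 15.999 = 47.997
Sum: 15×12.011 + 26×1.008 + 2×14.007 + 3×15.999 = 282.384 → 282.38 g/mol.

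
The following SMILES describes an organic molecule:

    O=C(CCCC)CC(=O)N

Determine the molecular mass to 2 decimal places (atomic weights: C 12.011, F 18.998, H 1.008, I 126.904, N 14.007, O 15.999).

First, the molecular formula is C7H13NO2 (counting implicit H from valence).
  C: 7 × 12.011 = 84.077
  H: 13 × 1.008 = 13.104
  N: 1 × 14.007 = 14.007
  O: 2 × 15.999 = 31.998
Sum: 7×12.011 + 13×1.008 + 1×14.007 + 2×15.999 = 143.186 → 143.19 g/mol.

143.19 g/mol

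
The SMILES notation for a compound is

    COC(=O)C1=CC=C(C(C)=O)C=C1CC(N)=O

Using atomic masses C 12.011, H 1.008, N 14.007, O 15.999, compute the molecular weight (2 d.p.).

235.24 g/mol

First, the molecular formula is C12H13NO4 (counting implicit H from valence).
  C: 12 × 12.011 = 144.132
  H: 13 × 1.008 = 13.104
  N: 1 × 14.007 = 14.007
  O: 4 × 15.999 = 63.996
Sum: 12×12.011 + 13×1.008 + 1×14.007 + 4×15.999 = 235.239 → 235.24 g/mol.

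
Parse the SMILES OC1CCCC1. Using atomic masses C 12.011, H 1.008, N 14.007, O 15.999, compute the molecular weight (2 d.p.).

86.13 g/mol

First, the molecular formula is C5H10O (counting implicit H from valence).
  C: 5 × 12.011 = 60.055
  H: 10 × 1.008 = 10.080
  O: 1 × 15.999 = 15.999
Sum: 5×12.011 + 10×1.008 + 1×15.999 = 86.134 → 86.13 g/mol.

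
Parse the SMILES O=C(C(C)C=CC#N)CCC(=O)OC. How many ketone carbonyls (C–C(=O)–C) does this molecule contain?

The ketone motif appears at heavy-atom position 2 in the SMILES.
Other groups present: 1 alkene, 1 ester, 1 nitrile.
Ketone count: 1.

1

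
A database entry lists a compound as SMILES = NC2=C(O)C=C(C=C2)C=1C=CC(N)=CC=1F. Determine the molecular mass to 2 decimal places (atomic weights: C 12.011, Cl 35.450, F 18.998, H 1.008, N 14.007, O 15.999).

First, the molecular formula is C12H11FN2O (counting implicit H from valence).
  C: 12 × 12.011 = 144.132
  F: 1 × 18.998 = 18.998
  H: 11 × 1.008 = 11.088
  N: 2 × 14.007 = 28.014
  O: 1 × 15.999 = 15.999
Sum: 12×12.011 + 1×18.998 + 11×1.008 + 2×14.007 + 1×15.999 = 218.231 → 218.23 g/mol.

218.23 g/mol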